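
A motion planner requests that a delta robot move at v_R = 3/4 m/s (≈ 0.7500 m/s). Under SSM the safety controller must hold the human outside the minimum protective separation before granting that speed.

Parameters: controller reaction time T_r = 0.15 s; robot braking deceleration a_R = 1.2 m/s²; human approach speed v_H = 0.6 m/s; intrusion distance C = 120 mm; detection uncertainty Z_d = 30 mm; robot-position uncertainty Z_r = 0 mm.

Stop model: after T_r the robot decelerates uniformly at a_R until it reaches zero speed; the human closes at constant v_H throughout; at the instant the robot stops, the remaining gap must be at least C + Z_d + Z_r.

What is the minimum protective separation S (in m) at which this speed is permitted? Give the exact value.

S_min = 1539/1600 m = 0.9619 m

T_s = v_R/a_R = (3/4)/(6/5) = 0.6250 s
robot in T_r: 0.7500·0.1500 = 0.1125 m
braking distance = 0.7500²/(2·1.2000) = 0.2344 m
human closes 0.6000·0.7750 = 0.4650 m
C+Z_d+Z_r = 0.1200+0.0300+0.0000 = 0.1500 m
S_min ≈ 0.1125+0.2344+0.4650+0.1500  ⇒  S_min = 1539/1600 m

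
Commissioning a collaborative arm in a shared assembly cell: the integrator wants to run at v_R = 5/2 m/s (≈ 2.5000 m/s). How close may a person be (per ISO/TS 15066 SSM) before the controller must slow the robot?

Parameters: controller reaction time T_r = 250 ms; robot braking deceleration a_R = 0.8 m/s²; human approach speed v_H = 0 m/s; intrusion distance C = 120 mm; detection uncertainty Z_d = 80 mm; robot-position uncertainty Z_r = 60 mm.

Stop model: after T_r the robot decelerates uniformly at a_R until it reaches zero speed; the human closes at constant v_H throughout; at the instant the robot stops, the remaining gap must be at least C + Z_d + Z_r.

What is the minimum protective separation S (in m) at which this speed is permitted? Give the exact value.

T_s = v_R/a_R = (5/2)/(4/5) = 3.1250 s
robot covers v_R·T_r = 2.5000·0.2500 = 0.6250 m before braking
robot covers 2.5000·3.1250 − ½·0.8000·3.1250² = 3.9062 m while stopping
person approaches 0.0000·(0.2500+3.1250) = 0.0000 m
residual clearance needed = 0.1200+0.0800+0.0600 = 0.2600 m
S_min ≈ 0.6250+3.9062+0.0000+0.2600  ⇒  S_min = 3833/800 m

S_min = 3833/800 m = 4.7912 m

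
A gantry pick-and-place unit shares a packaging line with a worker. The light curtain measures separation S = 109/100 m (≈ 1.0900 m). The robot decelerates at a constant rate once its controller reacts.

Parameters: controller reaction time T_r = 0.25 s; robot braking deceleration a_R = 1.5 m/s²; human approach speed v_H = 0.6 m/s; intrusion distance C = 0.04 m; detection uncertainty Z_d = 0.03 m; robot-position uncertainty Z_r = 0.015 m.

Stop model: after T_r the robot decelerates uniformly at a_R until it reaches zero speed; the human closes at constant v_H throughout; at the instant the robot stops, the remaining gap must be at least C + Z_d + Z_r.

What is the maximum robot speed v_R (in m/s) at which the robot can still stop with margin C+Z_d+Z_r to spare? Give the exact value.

collect terms ⇒ (1/3)·v_R² + (13/20)·v_R + (-171/200) = 0
  disc = (13/20)² − 4·(1/3)·(-171/200) = 25/16 ; √disc = 5/4
  v_R = (−(13/20) + 5/4) / (2·(1/3)) = 9/10 m/s
check:
braking lasts T_s = (9/10)/(3/2) = 0.6000 s
robot in T_r: 0.9000·0.2500 = 0.2250 m
robot under decel: 0.9000²/(2·1.5000) = 0.2700 m
human closes 0.6000·0.8500 = 0.5100 m
C+Z_d+Z_r = 0.0400+0.0300+0.0150 = 0.0850 m
sum ≈ 0.2250+0.2700+0.5100+0.0850 ≈ 1.0900 m = S ✓

v_R_max = 9/10 m/s = 0.9000 m/s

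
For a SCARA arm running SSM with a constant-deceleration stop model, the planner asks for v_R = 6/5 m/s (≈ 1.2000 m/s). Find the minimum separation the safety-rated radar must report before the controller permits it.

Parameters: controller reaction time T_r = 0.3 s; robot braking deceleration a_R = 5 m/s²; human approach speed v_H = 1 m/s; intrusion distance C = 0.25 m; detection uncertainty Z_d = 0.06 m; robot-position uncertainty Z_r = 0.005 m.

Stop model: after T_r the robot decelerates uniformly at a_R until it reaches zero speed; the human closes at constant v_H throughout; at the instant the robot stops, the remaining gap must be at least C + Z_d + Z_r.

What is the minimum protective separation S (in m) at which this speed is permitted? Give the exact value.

S_min = 1359/1000 m = 1.3590 m

stop time T_s = (6/5)/5 = 0.2400 s
robot in T_r: 1.2000·0.3000 = 0.3600 m
robot under decel: 1.2000²/(2·5.0000) = 0.1440 m
human closes 1.0000·0.5400 = 0.5400 m
residual clearance needed = 0.2500+0.0600+0.0050 = 0.3150 m
S_min ≈ 0.3600+0.1440+0.5400+0.3150  ⇒  S_min = 1359/1000 m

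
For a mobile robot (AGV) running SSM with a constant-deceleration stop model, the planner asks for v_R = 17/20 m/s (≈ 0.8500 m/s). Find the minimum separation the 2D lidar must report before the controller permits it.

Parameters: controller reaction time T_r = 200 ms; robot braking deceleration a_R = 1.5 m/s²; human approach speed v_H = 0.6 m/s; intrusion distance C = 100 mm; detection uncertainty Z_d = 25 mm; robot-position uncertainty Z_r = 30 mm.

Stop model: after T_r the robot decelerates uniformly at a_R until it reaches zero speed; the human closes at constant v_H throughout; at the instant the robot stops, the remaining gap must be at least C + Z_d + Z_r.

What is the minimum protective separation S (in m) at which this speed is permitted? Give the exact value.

stop time T_s = (17/20)/(3/2) = 0.5667 s
robot covers v_R·T_r = 0.8500·0.2000 = 0.1700 m before braking
robot covers 0.8500·0.5667 − ½·1.5000·0.5667² = 0.2408 m while stopping
human over T_r+T_s: 0.6000·(0.2000+0.5667) = 0.4600 m
residual clearance needed = 0.1000+0.0250+0.0300 = 0.1550 m
S_min ≈ 0.1700+0.2408+0.4600+0.1550  ⇒  S_min = 1231/1200 m

S_min = 1231/1200 m = 1.0258 m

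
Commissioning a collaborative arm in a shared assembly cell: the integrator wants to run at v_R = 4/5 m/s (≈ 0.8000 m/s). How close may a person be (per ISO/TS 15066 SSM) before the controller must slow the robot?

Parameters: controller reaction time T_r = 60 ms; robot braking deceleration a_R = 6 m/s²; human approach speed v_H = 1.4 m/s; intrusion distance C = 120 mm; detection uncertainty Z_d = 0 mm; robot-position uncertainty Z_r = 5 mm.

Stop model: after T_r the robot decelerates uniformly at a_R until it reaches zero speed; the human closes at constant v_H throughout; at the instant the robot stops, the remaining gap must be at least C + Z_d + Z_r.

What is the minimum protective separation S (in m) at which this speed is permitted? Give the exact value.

T_s = v_R/a_R = (4/5)/6 = 0.1333 s
robot covers v_R·T_r = 0.8000·0.0600 = 0.0480 m before braking
robot covers 0.8000·0.1333 − ½·6.0000·0.1333² = 0.0533 m while stopping
human over T_r+T_s: 1.4000·(0.0600+0.1333) = 0.2707 m
margins: 0.1200+0.0000+0.0050 = 0.1250 m
S_min ≈ 0.0480+0.0533+0.2707+0.1250  ⇒  S_min = 497/1000 m

S_min = 497/1000 m = 0.4970 m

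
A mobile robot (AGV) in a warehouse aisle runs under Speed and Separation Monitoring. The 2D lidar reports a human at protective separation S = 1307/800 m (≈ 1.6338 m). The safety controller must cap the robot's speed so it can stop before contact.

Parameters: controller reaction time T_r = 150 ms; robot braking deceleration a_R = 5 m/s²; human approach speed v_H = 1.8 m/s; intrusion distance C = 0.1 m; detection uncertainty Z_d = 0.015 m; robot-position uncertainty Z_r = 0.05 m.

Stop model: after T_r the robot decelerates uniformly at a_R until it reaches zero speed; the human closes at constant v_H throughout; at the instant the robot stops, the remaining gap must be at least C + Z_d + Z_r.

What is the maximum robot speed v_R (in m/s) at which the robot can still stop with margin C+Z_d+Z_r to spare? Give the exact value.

quadratic (1/10)·v² + (51/100)·v + (-959/800) = 0
  disc = (51/100)² − 4·(1/10)·(-959/800) = 1849/2500 ; √disc = 43/50
  v_R = (−(51/100) + 43/50) / (2·(1/10)) = 7/4 m/s
check:
T_s = v_R/a_R = (7/4)/5 = 0.3500 s
reaction-phase robot travel = 1.7500·0.1500 = 0.2625 m
robot covers 1.7500·0.3500 − ½·5.0000·0.3500² = 0.3063 m while stopping
human closes 1.8000·0.5000 = 0.9000 m
residual clearance needed = 0.1000+0.0150+0.0500 = 0.1650 m
sum ≈ 0.2625+0.3063+0.9000+0.1650 ≈ 1.6338 m = S ✓

v_R_max = 7/4 m/s = 1.7500 m/s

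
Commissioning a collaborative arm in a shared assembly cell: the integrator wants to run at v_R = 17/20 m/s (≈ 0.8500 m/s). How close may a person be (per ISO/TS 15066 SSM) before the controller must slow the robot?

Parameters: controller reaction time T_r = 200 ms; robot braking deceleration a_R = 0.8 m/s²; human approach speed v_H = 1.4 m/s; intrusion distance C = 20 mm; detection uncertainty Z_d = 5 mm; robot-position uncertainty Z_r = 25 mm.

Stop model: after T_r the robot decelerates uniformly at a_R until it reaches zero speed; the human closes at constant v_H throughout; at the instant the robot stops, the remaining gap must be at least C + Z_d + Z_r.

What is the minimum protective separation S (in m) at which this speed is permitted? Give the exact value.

stop time T_s = (17/20)/(4/5) = 1.0625 s
robot in T_r: 0.8500·0.2000 = 0.1700 m
robot covers 0.8500·1.0625 − ½·0.8000·1.0625² = 0.4516 m while stopping
person approaches 1.4000·(0.2000+1.0625) = 1.7675 m
residual clearance needed = 0.0200+0.0050+0.0250 = 0.0500 m
S_min ≈ 0.1700+0.4516+1.7675+0.0500  ⇒  S_min = 1561/640 m

S_min = 1561/640 m = 2.4391 m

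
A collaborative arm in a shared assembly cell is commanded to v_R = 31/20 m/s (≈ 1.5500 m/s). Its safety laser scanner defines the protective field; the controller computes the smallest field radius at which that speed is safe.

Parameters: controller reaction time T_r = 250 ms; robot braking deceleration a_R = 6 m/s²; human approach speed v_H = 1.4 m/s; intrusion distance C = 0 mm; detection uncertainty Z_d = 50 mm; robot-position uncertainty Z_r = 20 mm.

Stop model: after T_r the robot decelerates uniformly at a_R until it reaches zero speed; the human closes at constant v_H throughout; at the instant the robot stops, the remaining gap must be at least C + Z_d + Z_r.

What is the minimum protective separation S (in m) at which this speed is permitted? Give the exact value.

S_min = 2191/1600 m = 1.3694 m

stop time T_s = (31/20)/6 = 0.2583 s
reaction-phase robot travel = 1.5500·0.2500 = 0.3875 m
braking distance = 1.5500²/(2·6.0000) = 0.2002 m
person approaches 1.4000·(0.2500+0.2583) = 0.7117 m
C+Z_d+Z_r = 0.0000+0.0500+0.0200 = 0.0700 m
S_min ≈ 0.3875+0.2002+0.7117+0.0700  ⇒  S_min = 2191/1600 m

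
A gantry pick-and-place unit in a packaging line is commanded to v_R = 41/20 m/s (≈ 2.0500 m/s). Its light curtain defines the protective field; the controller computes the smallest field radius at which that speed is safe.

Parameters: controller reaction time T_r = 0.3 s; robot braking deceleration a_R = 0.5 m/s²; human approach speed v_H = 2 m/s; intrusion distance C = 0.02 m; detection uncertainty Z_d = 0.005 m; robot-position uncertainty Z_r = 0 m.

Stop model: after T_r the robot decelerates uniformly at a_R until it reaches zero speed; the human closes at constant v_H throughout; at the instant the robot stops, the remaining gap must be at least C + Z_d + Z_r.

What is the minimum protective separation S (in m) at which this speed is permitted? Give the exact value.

S_min = 5457/400 m = 13.6425 m

braking lasts T_s = (41/20)/(1/2) = 4.1000 s
robot in T_r: 2.0500·0.3000 = 0.6150 m
robot covers 2.0500·4.1000 − ½·0.5000·4.1000² = 4.2025 m while stopping
person approaches 2.0000·(0.3000+4.1000) = 8.8000 m
margins: 0.0200+0.0050+0.0000 = 0.0250 m
S_min ≈ 0.6150+4.2025+8.8000+0.0250  ⇒  S_min = 5457/400 m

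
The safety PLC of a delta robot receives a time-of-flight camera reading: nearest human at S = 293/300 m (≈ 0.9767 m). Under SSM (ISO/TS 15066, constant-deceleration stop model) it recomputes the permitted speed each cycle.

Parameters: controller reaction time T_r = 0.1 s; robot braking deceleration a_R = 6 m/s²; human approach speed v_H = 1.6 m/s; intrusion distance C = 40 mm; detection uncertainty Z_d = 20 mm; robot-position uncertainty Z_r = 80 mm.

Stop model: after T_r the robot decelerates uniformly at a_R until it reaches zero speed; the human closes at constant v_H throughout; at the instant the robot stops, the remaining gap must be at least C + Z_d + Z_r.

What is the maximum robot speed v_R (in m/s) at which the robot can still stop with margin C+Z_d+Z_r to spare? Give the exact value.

v_R_max = 7/5 m/s = 1.4000 m/s

collect terms ⇒ (1/12)·v_R² + (11/30)·v_R + (-203/300) = 0
  disc = (11/30)² − 4·(1/12)·(-203/300) = 9/25 ; √disc = 3/5
  v_R = (−(11/30) + 3/5) / (2·(1/12)) = 7/5 m/s
check:
braking lasts T_s = (7/5)/6 = 0.2333 s
robot in T_r: 1.4000·0.1000 = 0.1400 m
robot covers 1.4000·0.2333 − ½·6.0000·0.2333² = 0.1633 m while stopping
person approaches 1.6000·(0.1000+0.2333) = 0.5333 m
margins: 0.0400+0.0200+0.0800 = 0.1400 m
sum ≈ 0.1400+0.1633+0.5333+0.1400 ≈ 0.9767 m = S ✓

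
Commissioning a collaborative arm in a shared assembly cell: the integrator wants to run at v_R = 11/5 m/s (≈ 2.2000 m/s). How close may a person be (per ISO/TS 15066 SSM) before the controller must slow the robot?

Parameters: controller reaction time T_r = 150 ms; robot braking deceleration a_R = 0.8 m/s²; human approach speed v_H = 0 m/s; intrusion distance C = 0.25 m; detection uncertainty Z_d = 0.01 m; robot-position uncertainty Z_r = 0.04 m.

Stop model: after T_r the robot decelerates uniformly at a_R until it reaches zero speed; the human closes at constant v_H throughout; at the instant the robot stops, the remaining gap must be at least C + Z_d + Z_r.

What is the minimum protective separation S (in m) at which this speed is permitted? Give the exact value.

stop time T_s = (11/5)/(4/5) = 2.7500 s
reaction-phase robot travel = 2.2000·0.1500 = 0.3300 m
robot covers 2.2000·2.7500 − ½·0.8000·2.7500² = 3.0250 m while stopping
person approaches 0.0000·(0.1500+2.7500) = 0.0000 m
residual clearance needed = 0.2500+0.0100+0.0400 = 0.3000 m
S_min ≈ 0.3300+3.0250+0.0000+0.3000  ⇒  S_min = 731/200 m

S_min = 731/200 m = 3.6550 m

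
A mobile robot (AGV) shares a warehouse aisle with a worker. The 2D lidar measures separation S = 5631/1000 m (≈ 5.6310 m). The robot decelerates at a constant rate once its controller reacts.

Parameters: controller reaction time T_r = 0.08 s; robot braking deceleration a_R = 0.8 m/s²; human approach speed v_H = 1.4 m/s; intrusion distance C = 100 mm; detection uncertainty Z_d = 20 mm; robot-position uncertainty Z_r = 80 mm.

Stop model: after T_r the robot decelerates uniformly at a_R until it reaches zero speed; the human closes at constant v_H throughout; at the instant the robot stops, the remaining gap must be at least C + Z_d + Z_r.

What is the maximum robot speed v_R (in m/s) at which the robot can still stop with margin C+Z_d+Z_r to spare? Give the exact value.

quadratic (5/8)·v² + (183/100)·v + (-5319/1000) = 0
  disc = (183/100)² − 4·(5/8)·(-5319/1000) = 10404/625 ; √disc = 102/25
  v_R = (−(183/100) + 102/25) / (2·(5/8)) = 9/5 m/s
check:
braking lasts T_s = (9/5)/(4/5) = 2.2500 s
reaction-phase robot travel = 1.8000·0.0800 = 0.1440 m
robot under decel: 1.8000²/(2·0.8000) = 2.0250 m
person approaches 1.4000·(0.0800+2.2500) = 3.2620 m
margins: 0.1000+0.0200+0.0800 = 0.2000 m
sum ≈ 0.1440+2.0250+3.2620+0.2000 ≈ 5.6310 m = S ✓

v_R_max = 9/5 m/s = 1.8000 m/s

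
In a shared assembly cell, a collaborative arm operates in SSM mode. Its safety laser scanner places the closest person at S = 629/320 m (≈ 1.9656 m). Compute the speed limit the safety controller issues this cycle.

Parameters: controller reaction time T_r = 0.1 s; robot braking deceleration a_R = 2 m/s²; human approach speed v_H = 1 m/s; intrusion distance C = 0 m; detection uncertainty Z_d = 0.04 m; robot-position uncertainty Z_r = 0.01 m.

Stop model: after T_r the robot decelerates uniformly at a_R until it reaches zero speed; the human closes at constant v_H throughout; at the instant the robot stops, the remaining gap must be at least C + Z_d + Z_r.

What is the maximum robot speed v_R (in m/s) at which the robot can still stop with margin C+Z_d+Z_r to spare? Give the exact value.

quadratic (1/4)·v² + (3/5)·v + (-581/320) = 0
  disc = (3/5)² − 4·(1/4)·(-581/320) = 3481/1600 ; √disc = 59/40
  v_R = (−(3/5) + 59/40) / (2·(1/4)) = 7/4 m/s
check:
T_s = v_R/a_R = (7/4)/2 = 0.8750 s
robot in T_r: 1.7500·0.1000 = 0.1750 m
robot under decel: 1.7500²/(2·2.0000) = 0.7656 m
human over T_r+T_s: 1.0000·(0.1000+0.8750) = 0.9750 m
residual clearance needed = 0.0000+0.0400+0.0100 = 0.0500 m
sum ≈ 0.1750+0.7656+0.9750+0.0500 ≈ 1.9656 m = S ✓

v_R_max = 7/4 m/s = 1.7500 m/s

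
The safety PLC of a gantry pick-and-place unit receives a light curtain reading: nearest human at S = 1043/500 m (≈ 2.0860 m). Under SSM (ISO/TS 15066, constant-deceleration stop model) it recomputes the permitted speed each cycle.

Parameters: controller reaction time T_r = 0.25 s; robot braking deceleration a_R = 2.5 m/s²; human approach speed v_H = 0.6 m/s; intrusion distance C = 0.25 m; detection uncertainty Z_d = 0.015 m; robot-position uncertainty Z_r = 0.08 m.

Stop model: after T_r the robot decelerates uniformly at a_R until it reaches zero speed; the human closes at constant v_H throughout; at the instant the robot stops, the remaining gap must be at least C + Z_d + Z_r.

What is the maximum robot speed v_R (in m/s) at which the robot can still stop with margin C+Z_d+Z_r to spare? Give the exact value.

v_R_max = 37/20 m/s = 1.8500 m/s

collect terms ⇒ (1/5)·v_R² + (49/100)·v_R + (-1591/1000) = 0
  disc = (49/100)² − 4·(1/5)·(-1591/1000) = 15129/10000 ; √disc = 123/100
  v_R = (−(49/100) + 123/100) / (2·(1/5)) = 37/20 m/s
check:
stop time T_s = (37/20)/(5/2) = 0.7400 s
robot in T_r: 1.8500·0.2500 = 0.4625 m
robot covers 1.8500·0.7400 − ½·2.5000·0.7400² = 0.6845 m while stopping
person approaches 0.6000·(0.2500+0.7400) = 0.5940 m
margins: 0.2500+0.0150+0.0800 = 0.3450 m
sum ≈ 0.4625+0.6845+0.5940+0.3450 ≈ 2.0860 m = S ✓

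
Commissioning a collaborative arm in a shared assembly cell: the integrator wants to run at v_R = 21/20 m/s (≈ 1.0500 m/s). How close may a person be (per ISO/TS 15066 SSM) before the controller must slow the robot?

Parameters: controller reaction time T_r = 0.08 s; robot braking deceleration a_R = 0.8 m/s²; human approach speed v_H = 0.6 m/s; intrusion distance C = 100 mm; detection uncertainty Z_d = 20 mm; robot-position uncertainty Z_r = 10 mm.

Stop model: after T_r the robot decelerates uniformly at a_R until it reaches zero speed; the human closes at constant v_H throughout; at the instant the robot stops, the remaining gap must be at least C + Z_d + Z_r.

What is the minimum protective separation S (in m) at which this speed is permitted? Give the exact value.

S_min = 27817/16000 m = 1.7386 m

braking lasts T_s = (21/20)/(4/5) = 1.3125 s
robot covers v_R·T_r = 1.0500·0.0800 = 0.0840 m before braking
robot under decel: 1.0500²/(2·0.8000) = 0.6891 m
human closes 0.6000·1.3925 = 0.8355 m
residual clearance needed = 0.1000+0.0200+0.0100 = 0.1300 m
S_min ≈ 0.0840+0.6891+0.8355+0.1300  ⇒  S_min = 27817/16000 m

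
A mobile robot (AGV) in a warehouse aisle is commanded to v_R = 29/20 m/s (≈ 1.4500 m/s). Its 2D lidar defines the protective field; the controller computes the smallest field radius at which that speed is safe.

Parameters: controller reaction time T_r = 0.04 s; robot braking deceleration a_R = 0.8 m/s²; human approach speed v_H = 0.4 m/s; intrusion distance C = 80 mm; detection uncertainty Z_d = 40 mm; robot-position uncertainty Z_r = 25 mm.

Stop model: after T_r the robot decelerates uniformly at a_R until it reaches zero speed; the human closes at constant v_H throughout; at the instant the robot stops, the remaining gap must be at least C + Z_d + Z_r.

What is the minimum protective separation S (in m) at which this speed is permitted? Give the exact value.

S_min = 36129/16000 m = 2.2581 m

stop time T_s = (29/20)/(4/5) = 1.8125 s
reaction-phase robot travel = 1.4500·0.0400 = 0.0580 m
robot under decel: 1.4500²/(2·0.8000) = 1.3141 m
person approaches 0.4000·(0.0400+1.8125) = 0.7410 m
margins: 0.0800+0.0400+0.0250 = 0.1450 m
S_min ≈ 0.0580+1.3141+0.7410+0.1450  ⇒  S_min = 36129/16000 m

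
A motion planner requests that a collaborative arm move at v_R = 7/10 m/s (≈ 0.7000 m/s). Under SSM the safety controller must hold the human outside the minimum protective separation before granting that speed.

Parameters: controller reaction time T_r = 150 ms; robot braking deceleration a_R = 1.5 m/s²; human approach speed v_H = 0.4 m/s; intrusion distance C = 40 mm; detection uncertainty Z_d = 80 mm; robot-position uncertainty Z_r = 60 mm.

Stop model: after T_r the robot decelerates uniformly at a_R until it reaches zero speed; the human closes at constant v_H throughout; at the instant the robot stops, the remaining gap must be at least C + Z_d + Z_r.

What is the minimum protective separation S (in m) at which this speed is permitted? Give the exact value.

braking lasts T_s = (7/10)/(3/2) = 0.4667 s
robot in T_r: 0.7000·0.1500 = 0.1050 m
robot covers 0.7000·0.4667 − ½·1.5000·0.4667² = 0.1633 m while stopping
person approaches 0.4000·(0.1500+0.4667) = 0.2467 m
C+Z_d+Z_r = 0.0400+0.0800+0.0600 = 0.1800 m
S_min ≈ 0.1050+0.1633+0.2467+0.1800  ⇒  S_min = 139/200 m

S_min = 139/200 m = 0.6950 m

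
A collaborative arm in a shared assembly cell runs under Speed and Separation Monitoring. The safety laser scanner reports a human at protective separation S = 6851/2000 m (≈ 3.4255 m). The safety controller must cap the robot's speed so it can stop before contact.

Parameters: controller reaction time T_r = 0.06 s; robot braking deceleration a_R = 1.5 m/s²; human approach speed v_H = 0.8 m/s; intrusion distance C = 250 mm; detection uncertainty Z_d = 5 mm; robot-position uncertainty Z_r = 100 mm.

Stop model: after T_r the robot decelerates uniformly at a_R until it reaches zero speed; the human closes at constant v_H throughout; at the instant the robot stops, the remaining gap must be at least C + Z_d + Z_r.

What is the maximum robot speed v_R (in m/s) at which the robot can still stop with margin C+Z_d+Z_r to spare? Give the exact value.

v_R_max = 9/4 m/s = 2.2500 m/s

collect terms ⇒ (1/3)·v_R² + (89/150)·v_R + (-1209/400) = 0
  disc = (89/150)² − 4·(1/3)·(-1209/400) = 24649/5625 ; √disc = 157/75
  v_R = (−(89/150) + 157/75) / (2·(1/3)) = 9/4 m/s
check:
braking lasts T_s = (9/4)/(3/2) = 1.5000 s
reaction-phase robot travel = 2.2500·0.0600 = 0.1350 m
robot under decel: 2.2500²/(2·1.5000) = 1.6875 m
human over T_r+T_s: 0.8000·(0.0600+1.5000) = 1.2480 m
margins: 0.2500+0.0050+0.1000 = 0.3550 m
sum ≈ 0.1350+1.6875+1.2480+0.3550 ≈ 3.4255 m = S ✓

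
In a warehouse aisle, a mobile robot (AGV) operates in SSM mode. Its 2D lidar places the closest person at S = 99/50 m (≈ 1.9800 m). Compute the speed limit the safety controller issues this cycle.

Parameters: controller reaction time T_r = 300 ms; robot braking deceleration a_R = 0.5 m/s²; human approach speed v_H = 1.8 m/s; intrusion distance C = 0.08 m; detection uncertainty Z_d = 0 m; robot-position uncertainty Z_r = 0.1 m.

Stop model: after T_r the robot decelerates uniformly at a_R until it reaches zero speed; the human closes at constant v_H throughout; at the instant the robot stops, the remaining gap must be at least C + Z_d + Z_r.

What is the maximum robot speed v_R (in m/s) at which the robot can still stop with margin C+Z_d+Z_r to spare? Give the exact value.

v_R_max = 3/10 m/s = 0.3000 m/s

quadratic (1)·v² + (39/10)·v + (-63/50) = 0
  disc = (39/10)² − 4·(1)·(-63/50) = 81/4 ; √disc = 9/2
  v_R = (−(39/10) + 9/2) / (2·(1)) = 3/10 m/s
check:
T_s = v_R/a_R = (3/10)/(1/2) = 0.6000 s
robot in T_r: 0.3000·0.3000 = 0.0900 m
braking distance = 0.3000²/(2·0.5000) = 0.0900 m
human closes 1.8000·0.9000 = 1.6200 m
margins: 0.0800+0.0000+0.1000 = 0.1800 m
sum ≈ 0.0900+0.0900+1.6200+0.1800 ≈ 1.9800 m = S ✓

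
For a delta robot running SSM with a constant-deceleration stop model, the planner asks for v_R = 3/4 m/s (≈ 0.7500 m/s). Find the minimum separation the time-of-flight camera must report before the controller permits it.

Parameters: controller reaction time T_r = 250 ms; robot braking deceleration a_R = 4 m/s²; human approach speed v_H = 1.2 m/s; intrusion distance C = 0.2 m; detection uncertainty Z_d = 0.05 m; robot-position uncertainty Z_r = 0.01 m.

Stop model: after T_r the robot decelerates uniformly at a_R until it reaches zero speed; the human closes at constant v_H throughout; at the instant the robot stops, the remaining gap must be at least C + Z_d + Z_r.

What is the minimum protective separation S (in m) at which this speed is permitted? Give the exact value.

S_min = 3337/3200 m = 1.0428 m

stop time T_s = (3/4)/4 = 0.1875 s
reaction-phase robot travel = 0.7500·0.2500 = 0.1875 m
robot under decel: 0.7500²/(2·4.0000) = 0.0703 m
human over T_r+T_s: 1.2000·(0.2500+0.1875) = 0.5250 m
C+Z_d+Z_r = 0.2000+0.0500+0.0100 = 0.2600 m
S_min ≈ 0.1875+0.0703+0.5250+0.2600  ⇒  S_min = 3337/3200 m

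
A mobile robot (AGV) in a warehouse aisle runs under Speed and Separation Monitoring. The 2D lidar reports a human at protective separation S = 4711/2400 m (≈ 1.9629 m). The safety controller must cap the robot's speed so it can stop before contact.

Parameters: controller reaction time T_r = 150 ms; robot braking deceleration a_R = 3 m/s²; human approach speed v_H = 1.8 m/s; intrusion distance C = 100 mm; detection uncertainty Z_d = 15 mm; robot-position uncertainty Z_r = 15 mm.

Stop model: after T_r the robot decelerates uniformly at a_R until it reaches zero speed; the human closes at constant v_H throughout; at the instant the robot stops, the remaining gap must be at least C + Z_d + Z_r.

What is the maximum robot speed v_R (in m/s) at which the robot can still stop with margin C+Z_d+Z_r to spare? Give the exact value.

v_R_max = 31/20 m/s = 1.5500 m/s

quadratic (1/6)·v² + (3/4)·v + (-3751/2400) = 0
  disc = (3/4)² − 4·(1/6)·(-3751/2400) = 361/225 ; √disc = 19/15
  v_R = (−(3/4) + 19/15) / (2·(1/6)) = 31/20 m/s
check:
stop time T_s = (31/20)/3 = 0.5167 s
robot covers v_R·T_r = 1.5500·0.1500 = 0.2325 m before braking
robot covers 1.5500·0.5167 − ½·3.0000·0.5167² = 0.4004 m while stopping
human over T_r+T_s: 1.8000·(0.1500+0.5167) = 1.2000 m
margins: 0.1000+0.0150+0.0150 = 0.1300 m
sum ≈ 0.2325+0.4004+1.2000+0.1300 ≈ 1.9629 m = S ✓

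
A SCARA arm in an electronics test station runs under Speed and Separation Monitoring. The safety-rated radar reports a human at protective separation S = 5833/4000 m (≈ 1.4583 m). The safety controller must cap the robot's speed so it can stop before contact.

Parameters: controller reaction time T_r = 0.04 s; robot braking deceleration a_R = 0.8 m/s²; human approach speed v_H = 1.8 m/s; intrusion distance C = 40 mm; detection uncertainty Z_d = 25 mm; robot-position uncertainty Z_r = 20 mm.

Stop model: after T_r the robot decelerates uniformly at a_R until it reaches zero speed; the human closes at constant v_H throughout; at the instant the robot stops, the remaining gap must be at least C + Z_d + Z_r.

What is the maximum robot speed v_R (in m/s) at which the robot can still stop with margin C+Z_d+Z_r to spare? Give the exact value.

v_R_max = 1/2 m/s = 0.5000 m/s

collect terms ⇒ (5/8)·v_R² + (229/100)·v_R + (-1041/800) = 0
  disc = (229/100)² − 4·(5/8)·(-1041/800) = 339889/40000 ; √disc = 583/200
  v_R = (−(229/100) + 583/200) / (2·(5/8)) = 1/2 m/s
check:
stop time T_s = (1/2)/(4/5) = 0.6250 s
robot in T_r: 0.5000·0.0400 = 0.0200 m
robot under decel: 0.5000²/(2·0.8000) = 0.1562 m
human over T_r+T_s: 1.8000·(0.0400+0.6250) = 1.1970 m
C+Z_d+Z_r = 0.0400+0.0250+0.0200 = 0.0850 m
sum ≈ 0.0200+0.1562+1.1970+0.0850 ≈ 1.4583 m = S ✓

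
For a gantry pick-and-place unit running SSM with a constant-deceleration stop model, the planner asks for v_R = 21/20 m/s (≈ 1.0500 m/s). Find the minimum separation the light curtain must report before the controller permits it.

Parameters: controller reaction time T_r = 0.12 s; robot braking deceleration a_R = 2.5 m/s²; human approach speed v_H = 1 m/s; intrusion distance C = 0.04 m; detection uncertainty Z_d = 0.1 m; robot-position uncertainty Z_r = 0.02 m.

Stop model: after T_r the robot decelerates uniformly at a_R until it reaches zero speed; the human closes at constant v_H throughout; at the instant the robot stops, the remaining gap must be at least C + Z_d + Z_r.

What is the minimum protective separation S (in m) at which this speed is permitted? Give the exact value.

S_min = 2093/2000 m = 1.0465 m

braking lasts T_s = (21/20)/(5/2) = 0.4200 s
robot in T_r: 1.0500·0.1200 = 0.1260 m
robot covers 1.0500·0.4200 − ½·2.5000·0.4200² = 0.2205 m while stopping
human closes 1.0000·0.5400 = 0.5400 m
C+Z_d+Z_r = 0.0400+0.1000+0.0200 = 0.1600 m
S_min ≈ 0.1260+0.2205+0.5400+0.1600  ⇒  S_min = 2093/2000 m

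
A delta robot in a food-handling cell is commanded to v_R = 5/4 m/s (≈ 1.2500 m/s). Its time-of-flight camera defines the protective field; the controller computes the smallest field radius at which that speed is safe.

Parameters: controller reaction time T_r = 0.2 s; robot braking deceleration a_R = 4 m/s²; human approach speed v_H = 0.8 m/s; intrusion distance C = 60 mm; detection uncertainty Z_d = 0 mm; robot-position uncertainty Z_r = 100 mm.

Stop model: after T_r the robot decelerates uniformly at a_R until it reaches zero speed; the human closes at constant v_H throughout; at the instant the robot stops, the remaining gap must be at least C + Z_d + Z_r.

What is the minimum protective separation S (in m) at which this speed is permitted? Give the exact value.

stop time T_s = (5/4)/4 = 0.3125 s
robot in T_r: 1.2500·0.2000 = 0.2500 m
robot covers 1.2500·0.3125 − ½·4.0000·0.3125² = 0.1953 m while stopping
person approaches 0.8000·(0.2000+0.3125) = 0.4100 m
residual clearance needed = 0.0600+0.0000+0.1000 = 0.1600 m
S_min ≈ 0.2500+0.1953+0.4100+0.1600  ⇒  S_min = 3249/3200 m

S_min = 3249/3200 m = 1.0153 m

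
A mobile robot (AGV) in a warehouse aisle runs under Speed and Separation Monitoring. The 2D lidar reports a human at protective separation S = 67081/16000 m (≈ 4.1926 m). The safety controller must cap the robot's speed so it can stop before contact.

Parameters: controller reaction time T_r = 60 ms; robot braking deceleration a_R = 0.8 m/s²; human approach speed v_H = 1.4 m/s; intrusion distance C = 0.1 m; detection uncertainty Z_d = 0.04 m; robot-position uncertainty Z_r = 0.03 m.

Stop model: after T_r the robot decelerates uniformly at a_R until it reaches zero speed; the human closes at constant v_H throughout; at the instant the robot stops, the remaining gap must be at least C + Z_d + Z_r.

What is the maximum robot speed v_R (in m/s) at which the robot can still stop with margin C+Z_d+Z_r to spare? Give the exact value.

v_R_max = 29/20 m/s = 1.4500 m/s

collect terms ⇒ (5/8)·v_R² + (181/100)·v_R + (-63017/16000) = 0
  disc = (181/100)² − 4·(5/8)·(-63017/16000) = 2099601/160000 ; √disc = 1449/400
  v_R = (−(181/100) + 1449/400) / (2·(5/8)) = 29/20 m/s
check:
braking lasts T_s = (29/20)/(4/5) = 1.8125 s
reaction-phase robot travel = 1.4500·0.0600 = 0.0870 m
braking distance = 1.4500²/(2·0.8000) = 1.3141 m
person approaches 1.4000·(0.0600+1.8125) = 2.6215 m
C+Z_d+Z_r = 0.1000+0.0400+0.0300 = 0.1700 m
sum ≈ 0.0870+1.3141+2.6215+0.1700 ≈ 4.1926 m = S ✓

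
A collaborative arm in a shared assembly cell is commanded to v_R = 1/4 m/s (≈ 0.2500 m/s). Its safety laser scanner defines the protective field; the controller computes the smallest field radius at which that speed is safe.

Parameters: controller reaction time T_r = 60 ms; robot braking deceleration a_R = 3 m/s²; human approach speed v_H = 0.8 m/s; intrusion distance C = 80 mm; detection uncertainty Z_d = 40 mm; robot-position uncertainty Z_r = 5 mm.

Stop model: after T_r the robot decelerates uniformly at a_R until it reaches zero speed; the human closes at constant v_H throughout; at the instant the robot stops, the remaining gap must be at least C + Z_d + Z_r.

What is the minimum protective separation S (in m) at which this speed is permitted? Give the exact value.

S_min = 3181/12000 m = 0.2651 m

stop time T_s = (1/4)/3 = 0.0833 s
robot in T_r: 0.2500·0.0600 = 0.0150 m
braking distance = 0.2500²/(2·3.0000) = 0.0104 m
human over T_r+T_s: 0.8000·(0.0600+0.0833) = 0.1147 m
margins: 0.0800+0.0400+0.0050 = 0.1250 m
S_min ≈ 0.0150+0.0104+0.1147+0.1250  ⇒  S_min = 3181/12000 m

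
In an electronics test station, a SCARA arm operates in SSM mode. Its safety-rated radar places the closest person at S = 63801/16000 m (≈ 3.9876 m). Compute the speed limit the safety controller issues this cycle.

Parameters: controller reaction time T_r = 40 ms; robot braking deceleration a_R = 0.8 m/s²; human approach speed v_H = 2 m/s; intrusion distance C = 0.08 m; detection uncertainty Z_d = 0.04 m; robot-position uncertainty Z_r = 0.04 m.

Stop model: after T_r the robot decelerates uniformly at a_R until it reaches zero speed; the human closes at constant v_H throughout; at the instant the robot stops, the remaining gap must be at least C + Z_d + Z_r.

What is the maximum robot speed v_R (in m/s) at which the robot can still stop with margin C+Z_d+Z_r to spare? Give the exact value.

collect terms ⇒ (5/8)·v_R² + (127/50)·v_R + (-59961/16000) = 0
  disc = (127/50)² − 4·(5/8)·(-59961/16000) = 2531281/160000 ; √disc = 1591/400
  v_R = (−(127/50) + 1591/400) / (2·(5/8)) = 23/20 m/s
check:
stop time T_s = (23/20)/(4/5) = 1.4375 s
robot in T_r: 1.1500·0.0400 = 0.0460 m
braking distance = 1.1500²/(2·0.8000) = 0.8266 m
human over T_r+T_s: 2.0000·(0.0400+1.4375) = 2.9550 m
C+Z_d+Z_r = 0.0800+0.0400+0.0400 = 0.1600 m
sum ≈ 0.0460+0.8266+2.9550+0.1600 ≈ 3.9876 m = S ✓

v_R_max = 23/20 m/s = 1.1500 m/s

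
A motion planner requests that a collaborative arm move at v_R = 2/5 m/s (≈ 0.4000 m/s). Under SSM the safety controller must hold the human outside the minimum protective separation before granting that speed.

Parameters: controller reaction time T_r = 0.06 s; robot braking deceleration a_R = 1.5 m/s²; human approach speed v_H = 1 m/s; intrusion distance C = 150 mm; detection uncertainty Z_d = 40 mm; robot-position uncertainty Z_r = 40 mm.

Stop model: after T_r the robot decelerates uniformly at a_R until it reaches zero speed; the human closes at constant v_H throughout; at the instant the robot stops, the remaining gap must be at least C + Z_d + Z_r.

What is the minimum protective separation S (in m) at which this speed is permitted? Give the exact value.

stop time T_s = (2/5)/(3/2) = 0.2667 s
robot in T_r: 0.4000·0.0600 = 0.0240 m
robot under decel: 0.4000²/(2·1.5000) = 0.0533 m
human over T_r+T_s: 1.0000·(0.0600+0.2667) = 0.3267 m
margins: 0.1500+0.0400+0.0400 = 0.2300 m
S_min ≈ 0.0240+0.0533+0.3267+0.2300  ⇒  S_min = 317/500 m

S_min = 317/500 m = 0.6340 m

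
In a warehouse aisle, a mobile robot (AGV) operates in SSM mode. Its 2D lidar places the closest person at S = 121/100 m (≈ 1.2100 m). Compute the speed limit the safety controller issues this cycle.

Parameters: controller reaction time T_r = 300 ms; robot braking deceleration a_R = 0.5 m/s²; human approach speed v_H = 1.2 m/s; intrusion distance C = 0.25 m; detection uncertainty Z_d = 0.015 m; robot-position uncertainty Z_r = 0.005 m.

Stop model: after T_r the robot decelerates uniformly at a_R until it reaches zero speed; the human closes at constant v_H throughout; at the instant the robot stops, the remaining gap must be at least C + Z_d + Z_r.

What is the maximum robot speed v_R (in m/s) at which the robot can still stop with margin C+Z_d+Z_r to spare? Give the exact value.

v_R_max = 1/5 m/s = 0.2000 m/s

collect terms ⇒ (1)·v_R² + (27/10)·v_R + (-29/50) = 0
  disc = (27/10)² − 4·(1)·(-29/50) = 961/100 ; √disc = 31/10
  v_R = (−(27/10) + 31/10) / (2·(1)) = 1/5 m/s
check:
T_s = v_R/a_R = (1/5)/(1/2) = 0.4000 s
robot in T_r: 0.2000·0.3000 = 0.0600 m
robot under decel: 0.2000²/(2·0.5000) = 0.0400 m
person approaches 1.2000·(0.3000+0.4000) = 0.8400 m
C+Z_d+Z_r = 0.2500+0.0150+0.0050 = 0.2700 m
sum ≈ 0.0600+0.0400+0.8400+0.2700 ≈ 1.2100 m = S ✓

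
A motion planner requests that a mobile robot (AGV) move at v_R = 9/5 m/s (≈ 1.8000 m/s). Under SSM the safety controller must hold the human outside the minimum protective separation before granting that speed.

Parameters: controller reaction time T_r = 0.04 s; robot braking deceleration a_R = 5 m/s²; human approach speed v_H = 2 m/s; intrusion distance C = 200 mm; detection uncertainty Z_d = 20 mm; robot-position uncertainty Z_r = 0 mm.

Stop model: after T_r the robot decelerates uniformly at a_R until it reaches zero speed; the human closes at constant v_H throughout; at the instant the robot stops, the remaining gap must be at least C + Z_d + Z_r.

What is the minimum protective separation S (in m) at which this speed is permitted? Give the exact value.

T_s = v_R/a_R = (9/5)/5 = 0.3600 s
reaction-phase robot travel = 1.8000·0.0400 = 0.0720 m
robot under decel: 1.8000²/(2·5.0000) = 0.3240 m
human closes 2.0000·0.4000 = 0.8000 m
C+Z_d+Z_r = 0.2000+0.0200+0.0000 = 0.2200 m
S_min ≈ 0.0720+0.3240+0.8000+0.2200  ⇒  S_min = 177/125 m

S_min = 177/125 m = 1.4160 m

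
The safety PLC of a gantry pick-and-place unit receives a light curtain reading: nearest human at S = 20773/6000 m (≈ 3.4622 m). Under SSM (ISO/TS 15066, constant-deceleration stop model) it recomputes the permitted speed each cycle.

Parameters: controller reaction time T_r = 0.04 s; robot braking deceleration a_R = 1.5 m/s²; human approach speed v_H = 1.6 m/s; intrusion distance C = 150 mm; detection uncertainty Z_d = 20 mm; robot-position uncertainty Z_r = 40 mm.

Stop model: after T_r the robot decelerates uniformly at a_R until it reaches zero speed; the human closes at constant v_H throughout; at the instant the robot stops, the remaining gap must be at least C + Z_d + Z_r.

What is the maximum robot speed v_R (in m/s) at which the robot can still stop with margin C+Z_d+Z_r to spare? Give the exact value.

at the boundary: (1/3)·v² + (83/75)·v + (-19129/6000) = 0
  disc = (83/75)² − 4·(1/3)·(-19129/6000) = 13689/2500 ; √disc = 117/50
  v_R = (−(83/75) + 117/50) / (2·(1/3)) = 37/20 m/s
check:
T_s = v_R/a_R = (37/20)/(3/2) = 1.2333 s
reaction-phase robot travel = 1.8500·0.0400 = 0.0740 m
robot under decel: 1.8500²/(2·1.5000) = 1.1408 m
human closes 1.6000·1.2733 = 2.0373 m
residual clearance needed = 0.1500+0.0200+0.0400 = 0.2100 m
sum ≈ 0.0740+1.1408+2.0373+0.2100 ≈ 3.4622 m = S ✓

v_R_max = 37/20 m/s = 1.8500 m/s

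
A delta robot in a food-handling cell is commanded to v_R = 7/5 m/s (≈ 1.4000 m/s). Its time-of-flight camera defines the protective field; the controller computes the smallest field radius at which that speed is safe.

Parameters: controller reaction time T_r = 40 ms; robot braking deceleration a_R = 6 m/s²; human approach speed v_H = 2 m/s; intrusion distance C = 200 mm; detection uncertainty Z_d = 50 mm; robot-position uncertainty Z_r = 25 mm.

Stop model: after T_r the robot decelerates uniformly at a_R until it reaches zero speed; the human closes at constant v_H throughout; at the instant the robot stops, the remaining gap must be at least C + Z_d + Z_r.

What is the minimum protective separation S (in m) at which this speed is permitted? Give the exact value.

T_s = v_R/a_R = (7/5)/6 = 0.2333 s
robot covers v_R·T_r = 1.4000·0.0400 = 0.0560 m before braking
braking distance = 1.4000²/(2·6.0000) = 0.1633 m
person approaches 2.0000·(0.0400+0.2333) = 0.5467 m
residual clearance needed = 0.2000+0.0500+0.0250 = 0.2750 m
S_min ≈ 0.0560+0.1633+0.5467+0.2750  ⇒  S_min = 1041/1000 m

S_min = 1041/1000 m = 1.0410 m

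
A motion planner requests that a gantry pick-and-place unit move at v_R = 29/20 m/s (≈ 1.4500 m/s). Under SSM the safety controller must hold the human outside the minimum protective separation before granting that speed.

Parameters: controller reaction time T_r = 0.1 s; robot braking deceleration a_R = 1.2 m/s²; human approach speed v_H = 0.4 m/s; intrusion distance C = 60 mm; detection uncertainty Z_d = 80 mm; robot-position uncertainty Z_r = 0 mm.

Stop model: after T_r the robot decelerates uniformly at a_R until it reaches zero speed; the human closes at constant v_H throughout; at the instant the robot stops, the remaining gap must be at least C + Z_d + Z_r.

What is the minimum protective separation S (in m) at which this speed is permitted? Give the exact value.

S_min = 539/320 m = 1.6844 m

stop time T_s = (29/20)/(6/5) = 1.2083 s
robot covers v_R·T_r = 1.4500·0.1000 = 0.1450 m before braking
robot under decel: 1.4500²/(2·1.2000) = 0.8760 m
human over T_r+T_s: 0.4000·(0.1000+1.2083) = 0.5233 m
margins: 0.0600+0.0800+0.0000 = 0.1400 m
S_min ≈ 0.1450+0.8760+0.5233+0.1400  ⇒  S_min = 539/320 m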